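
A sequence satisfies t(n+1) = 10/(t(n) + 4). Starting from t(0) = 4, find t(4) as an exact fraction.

620/353

t(1) = 10/(4 + 4) = 5/4.
t(2) = 10/(5/4 + 4) = 40/21.
t(3) = 10/(40/21 + 4) = 105/62.
t(4) = 10/(105/62 + 4) = 620/353.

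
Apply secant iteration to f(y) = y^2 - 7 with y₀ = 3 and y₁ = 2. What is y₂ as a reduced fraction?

13/5

f(3) = 2, f(2) = -3. y₂ = 2 - (-3)·(2 - 3)/((-3) - 2) = 13/5.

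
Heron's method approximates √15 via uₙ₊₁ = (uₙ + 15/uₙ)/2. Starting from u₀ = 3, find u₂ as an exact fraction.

u₁ = (3 + 15/3)/2 = 4.
u₂ = (4 + 15/4)/2 = 31/8.

31/8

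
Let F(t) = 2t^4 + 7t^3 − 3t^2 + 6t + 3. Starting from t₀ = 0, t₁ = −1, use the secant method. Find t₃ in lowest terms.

F(0) = 3, F(−1) = −11. t₂ = (−1) − (−11)·((−1) − 0)/((−11) − 3) = −3/14.
F(−1) = −11, F(−3/14) = 3630/2401. t₃ = (−3/14) − (3630/2401)·((−3/14) − (−1))/((3630/2401) − (−11)) = −1689/5462.

−1689/5462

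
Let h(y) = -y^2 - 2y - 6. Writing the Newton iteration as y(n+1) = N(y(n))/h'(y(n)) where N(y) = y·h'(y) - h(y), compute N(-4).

-10

h'(y) = -2y - 2.
N(y) = y·h'(y) - h(y) = y·(-2y - 2) - (-y^2 - 2y - 6) = -y^2 + 6.
N(-4) = -10.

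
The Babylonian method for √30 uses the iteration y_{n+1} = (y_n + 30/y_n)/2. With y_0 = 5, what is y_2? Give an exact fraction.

y_1 = (5 + 30/5)/2 = 11/2.
y_2 = (11/2 + 30/(11/2))/2 = 241/44.

241/44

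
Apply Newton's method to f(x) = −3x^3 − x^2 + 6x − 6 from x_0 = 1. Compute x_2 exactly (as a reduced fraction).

f'(x) = −9x^2 − 2x + 6.
f(1) = −4, f'(1) = −5, so x_1 = 1 − (−4)/(−5) = 1/5.
f(1/5) = −608/125, f'(1/5) = 131/25, so x_2 = (1/5) − (−608/125)/(131/25) = 739/655.

739/655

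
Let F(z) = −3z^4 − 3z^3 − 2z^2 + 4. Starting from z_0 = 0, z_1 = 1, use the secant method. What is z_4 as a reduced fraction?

F(0) = 4, F(1) = −4. z_2 = 1 − (−4)·(1 − 0)/((−4) − 4) = 1/2.
F(1) = −4, F(1/2) = 47/16. z_3 = (1/2) − (47/16)·((1/2) − 1)/((47/16) − (−4)) = 79/111.
F(1/2) = 47/16, F(79/111) = 57468404/50602347. z_4 = (79/111) − (57468404/50602347)·((79/111) − (1/2))/((57468404/50602347) − (47/16)) = 26232427/31038635.

26232427/31038635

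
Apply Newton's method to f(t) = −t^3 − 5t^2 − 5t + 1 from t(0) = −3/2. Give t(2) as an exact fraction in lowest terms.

−12361/7319

f'(t) = −3t^2 − 10t − 5.
f(−3/2) = 5/8, f'(−3/2) = 13/4, so t(1) = (−3/2) − (5/8)/(13/4) = −22/13.
f(−22/13) = −25/2197, f'(−22/13) = 563/169, so t(2) = (−22/13) − (−25/2197)/(563/169) = −12361/7319.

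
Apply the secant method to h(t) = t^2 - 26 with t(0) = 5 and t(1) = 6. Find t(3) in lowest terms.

h(5) = -1, h(6) = 10. t(2) = 6 - 10·(6 - 5)/(10 - (-1)) = 56/11.
h(6) = 10, h(56/11) = -10/121. t(3) = (56/11) - (-10/121)·((56/11) - 6)/((-10/121) - 10) = 311/61.

311/61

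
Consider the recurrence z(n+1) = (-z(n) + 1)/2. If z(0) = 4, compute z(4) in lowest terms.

9/16

z(1) = (-4 + 1)/2 = -3/2.
z(2) = (-(-3/2) + 1)/2 = 5/4.
z(3) = (-(5/4) + 1)/2 = -1/8.
z(4) = (-(-1/8) + 1)/2 = 9/16.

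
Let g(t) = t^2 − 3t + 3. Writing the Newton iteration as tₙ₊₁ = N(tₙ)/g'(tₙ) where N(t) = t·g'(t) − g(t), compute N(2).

g'(t) = 2t − 3.
N(t) = t·g'(t) − g(t) = t·(2t − 3) − (t^2 − 3t + 3) = t^2 − 3.
N(2) = 1.

1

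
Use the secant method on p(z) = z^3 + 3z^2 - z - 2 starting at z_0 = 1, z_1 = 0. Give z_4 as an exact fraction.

p(1) = 1, p(0) = -2. z_2 = 0 - (-2)·(0 - 1)/((-2) - 1) = 2/3.
p(0) = -2, p(2/3) = -28/27. z_3 = (2/3) - (-28/27)·((2/3) - 0)/((-28/27) - (-2)) = 18/13.
p(2/3) = -28/27, p(18/13) = 11032/2197. z_4 = (18/13) - (11032/2197)·((18/13) - (2/3))/((11032/2197) - (-28/27)) = 10134/12835.

10134/12835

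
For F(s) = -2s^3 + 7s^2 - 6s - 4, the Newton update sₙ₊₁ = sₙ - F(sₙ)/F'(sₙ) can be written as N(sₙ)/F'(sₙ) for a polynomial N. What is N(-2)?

F'(s) = -6s^2 + 14s - 6.
N(s) = s·F'(s) - F(s) = s·(-6s^2 + 14s - 6) - (-2s^3 + 7s^2 - 6s - 4) = -4s^3 + 7s^2 + 4.
N(-2) = 64.

64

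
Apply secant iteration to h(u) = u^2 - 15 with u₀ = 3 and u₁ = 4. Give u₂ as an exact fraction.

27/7

h(3) = -6, h(4) = 1. u₂ = 4 - 1·(4 - 3)/(1 - (-6)) = 27/7.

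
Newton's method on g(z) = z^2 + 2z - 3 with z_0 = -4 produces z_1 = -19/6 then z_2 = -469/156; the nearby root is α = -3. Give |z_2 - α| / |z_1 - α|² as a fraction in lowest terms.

3/13

z_1 - α = -19/6 - (-3) = -19/6 + 3 = -1/6, so |z_1 - α| = 1/6.
z_2 - α = -469/156 - (-3) = -469/156 + 3 = -1/156, so |z_2 - α| = 1/156.
|z_1 - α|² = 1/36.
Ratio = (1/156) / (1/36) = 3/13.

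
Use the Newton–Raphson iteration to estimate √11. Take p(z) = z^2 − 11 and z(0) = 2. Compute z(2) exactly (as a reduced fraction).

401/120

p'(z) = 2z.
p(2) = −7, p'(2) = 4, so z(1) = 2 − (−7)/4 = 15/4.
p(15/4) = 49/16, p'(15/4) = 15/2, so z(2) = (15/4) − (49/16)/(15/2) = 401/120.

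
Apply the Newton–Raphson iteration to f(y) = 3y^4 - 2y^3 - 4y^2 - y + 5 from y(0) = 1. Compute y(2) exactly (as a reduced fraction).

f'(y) = 12y^3 - 6y^2 - 8y - 1.
f(1) = 1, f'(1) = -3, so y(1) = 1 - 1/(-3) = 4/3.
f(4/3) = 35/27, f'(4/3) = 55/9, so y(2) = (4/3) - (35/27)/(55/9) = 37/33.

37/33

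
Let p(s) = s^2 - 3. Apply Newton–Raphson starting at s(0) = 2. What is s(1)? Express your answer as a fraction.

7/4

p'(s) = 2s.
p(2) = 1, p'(2) = 4, so s(1) = 2 - 1/4 = 7/4.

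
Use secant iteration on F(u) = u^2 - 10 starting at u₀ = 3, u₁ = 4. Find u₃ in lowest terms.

F(3) = -1, F(4) = 6. u₂ = 4 - 6·(4 - 3)/(6 - (-1)) = 22/7.
F(4) = 6, F(22/7) = -6/49. u₃ = (22/7) - (-6/49)·((22/7) - 4)/((-6/49) - 6) = 79/25.

79/25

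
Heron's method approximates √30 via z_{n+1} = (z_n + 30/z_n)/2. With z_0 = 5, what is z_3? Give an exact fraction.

116161/21208

z_1 = (5 + 30/5)/2 = 11/2.
z_2 = (11/2 + 30/(11/2))/2 = 241/44.
z_3 = (241/44 + 30/(241/44))/2 = 116161/21208.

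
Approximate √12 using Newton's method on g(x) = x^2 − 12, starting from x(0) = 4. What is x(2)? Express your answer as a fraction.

g'(x) = 2x.
g(4) = 4, g'(4) = 8, so x(1) = 4 − 4/8 = 7/2.
g(7/2) = 1/4, g'(7/2) = 7, so x(2) = (7/2) − (1/4)/7 = 97/28.

97/28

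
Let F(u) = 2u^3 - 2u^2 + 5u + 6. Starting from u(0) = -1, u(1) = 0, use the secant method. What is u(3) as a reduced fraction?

F(-1) = -3, F(0) = 6. u(2) = 0 - 6·(0 - (-1))/(6 - (-3)) = -2/3.
F(0) = 6, F(-2/3) = 32/27. u(3) = (-2/3) - (32/27)·((-2/3) - 0)/((32/27) - 6) = -54/65.

-54/65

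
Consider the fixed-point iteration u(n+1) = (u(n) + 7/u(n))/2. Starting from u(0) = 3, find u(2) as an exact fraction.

u(1) = (3 + 7/3)/2 = 8/3.
u(2) = (8/3 + 7/(8/3))/2 = 127/48.

127/48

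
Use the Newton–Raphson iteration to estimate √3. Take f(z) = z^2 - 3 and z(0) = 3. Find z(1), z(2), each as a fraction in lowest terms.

z(1) = 2, z(2) = 7/4

f'(z) = 2z.
f(3) = 6, f'(3) = 6, so z(1) = 3 - 6/6 = 2.
f(2) = 1, f'(2) = 4, so z(2) = 2 - 1/4 = 7/4.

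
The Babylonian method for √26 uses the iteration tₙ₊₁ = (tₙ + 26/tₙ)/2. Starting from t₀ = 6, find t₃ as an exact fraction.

7196593/1411368

t₁ = (6 + 26/6)/2 = 31/6.
t₂ = (31/6 + 26/(31/6))/2 = 1897/372.
t₃ = (1897/372 + 26/(1897/372))/2 = 7196593/1411368.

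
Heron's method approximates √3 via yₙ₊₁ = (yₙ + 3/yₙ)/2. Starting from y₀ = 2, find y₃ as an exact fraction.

18817/10864

y₁ = (2 + 3/2)/2 = 7/4.
y₂ = (7/4 + 3/(7/4))/2 = 97/56.
y₃ = (97/56 + 3/(97/56))/2 = 18817/10864.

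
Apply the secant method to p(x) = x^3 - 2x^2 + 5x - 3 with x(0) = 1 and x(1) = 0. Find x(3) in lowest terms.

p(1) = 1, p(0) = -3. x(2) = 0 - (-3)·(0 - 1)/((-3) - 1) = 3/4.
p(0) = -3, p(3/4) = 3/64. x(3) = (3/4) - (3/64)·((3/4) - 0)/((3/64) - (-3)) = 48/65.

48/65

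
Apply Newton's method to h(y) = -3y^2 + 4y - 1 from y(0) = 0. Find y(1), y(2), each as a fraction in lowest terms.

y(1) = 1/4, y(2) = 13/40

h'(y) = -6y + 4.
h(0) = -1, h'(0) = 4, so y(1) = 0 - (-1)/4 = 1/4.
h(1/4) = -3/16, h'(1/4) = 5/2, so y(2) = (1/4) - (-3/16)/(5/2) = 13/40.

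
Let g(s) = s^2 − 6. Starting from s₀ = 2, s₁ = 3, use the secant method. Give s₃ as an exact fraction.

22/9

g(2) = −2, g(3) = 3. s₂ = 3 − 3·(3 − 2)/(3 − (−2)) = 12/5.
g(3) = 3, g(12/5) = −6/25. s₃ = (12/5) − (−6/25)·((12/5) − 3)/((−6/25) − 3) = 22/9.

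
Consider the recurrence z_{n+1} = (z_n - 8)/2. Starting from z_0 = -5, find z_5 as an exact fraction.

-253/32

z_1 = ((-5) - 8)/2 = -13/2.
z_2 = ((-13/2) - 8)/2 = -29/4.
z_3 = ((-29/4) - 8)/2 = -61/8.
z_4 = ((-61/8) - 8)/2 = -125/16.
z_5 = ((-125/16) - 8)/2 = -253/32.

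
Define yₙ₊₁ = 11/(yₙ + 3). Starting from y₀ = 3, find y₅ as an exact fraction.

8558/4017

y₁ = 11/(3 + 3) = 11/6.
y₂ = 11/(11/6 + 3) = 66/29.
y₃ = 11/(66/29 + 3) = 319/153.
y₄ = 11/(319/153 + 3) = 1683/778.
y₅ = 11/(1683/778 + 3) = 8558/4017.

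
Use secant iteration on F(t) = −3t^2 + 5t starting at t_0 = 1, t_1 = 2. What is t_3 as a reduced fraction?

F(1) = 2, F(2) = −2. t_2 = 2 − (−2)·(2 − 1)/((−2) − 2) = 3/2.
F(2) = −2, F(3/2) = 3/4. t_3 = (3/2) − (3/4)·((3/2) − 2)/((3/4) − (−2)) = 18/11.

18/11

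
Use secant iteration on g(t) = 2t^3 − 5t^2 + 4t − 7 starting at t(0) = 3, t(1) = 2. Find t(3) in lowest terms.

6241/2687

g(3) = 14, g(2) = −3. t(2) = 2 − (−3)·(2 − 3)/((−3) − 14) = 37/17.
g(2) = −3, g(37/17) = −6678/4913. t(3) = (37/17) − (−6678/4913)·((37/17) − 2)/((−6678/4913) − (−3)) = 6241/2687.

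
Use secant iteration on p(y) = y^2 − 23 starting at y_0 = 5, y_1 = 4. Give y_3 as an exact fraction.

379/79

p(5) = 2, p(4) = −7. y_2 = 4 − (−7)·(4 − 5)/((−7) − 2) = 43/9.
p(4) = −7, p(43/9) = −14/81. y_3 = (43/9) − (−14/81)·((43/9) − 4)/((−14/81) − (−7)) = 379/79.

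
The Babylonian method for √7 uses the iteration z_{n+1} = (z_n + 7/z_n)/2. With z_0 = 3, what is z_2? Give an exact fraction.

127/48

z_1 = (3 + 7/3)/2 = 8/3.
z_2 = (8/3 + 7/(8/3))/2 = 127/48.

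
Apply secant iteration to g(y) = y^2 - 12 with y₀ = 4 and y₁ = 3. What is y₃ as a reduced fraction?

52/15

g(4) = 4, g(3) = -3. y₂ = 3 - (-3)·(3 - 4)/((-3) - 4) = 24/7.
g(3) = -3, g(24/7) = -12/49. y₃ = (24/7) - (-12/49)·((24/7) - 3)/((-12/49) - (-3)) = 52/15.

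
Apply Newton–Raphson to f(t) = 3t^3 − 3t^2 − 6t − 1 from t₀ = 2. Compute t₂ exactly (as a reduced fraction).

39304/19143

f'(t) = 9t^2 − 6t − 6.
f(2) = −1, f'(2) = 18, so t₁ = 2 − (−1)/18 = 37/18.
f(37/18) = 91/1944, f'(37/18) = 709/36, so t₂ = (37/18) − (91/1944)/(709/36) = 39304/19143.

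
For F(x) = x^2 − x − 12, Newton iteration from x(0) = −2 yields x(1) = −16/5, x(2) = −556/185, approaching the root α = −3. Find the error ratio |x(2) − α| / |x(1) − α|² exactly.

x(1) − α = −16/5 − (−3) = −16/5 + 3 = −1/5, so |x(1) − α| = 1/5.
x(2) − α = −556/185 − (−3) = −556/185 + 3 = −1/185, so |x(2) − α| = 1/185.
|x(1) − α|² = 1/25.
Ratio = (1/185) / (1/25) = 5/37.

5/37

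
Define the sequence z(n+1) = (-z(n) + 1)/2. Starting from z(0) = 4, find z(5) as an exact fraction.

7/32

z(1) = (-4 + 1)/2 = -3/2.
z(2) = (-(-3/2) + 1)/2 = 5/4.
z(3) = (-(5/4) + 1)/2 = -1/8.
z(4) = (-(-1/8) + 1)/2 = 9/16.
z(5) = (-(9/16) + 1)/2 = 7/32.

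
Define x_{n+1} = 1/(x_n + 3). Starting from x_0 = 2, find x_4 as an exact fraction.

53/175

x_1 = 1/(2 + 3) = 1/5.
x_2 = 1/(1/5 + 3) = 5/16.
x_3 = 1/(5/16 + 3) = 16/53.
x_4 = 1/(16/53 + 3) = 53/175.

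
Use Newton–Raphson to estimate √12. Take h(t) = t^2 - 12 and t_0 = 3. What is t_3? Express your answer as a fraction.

18817/5432

h'(t) = 2t.
h(3) = -3, h'(3) = 6, so t_1 = 3 - (-3)/6 = 7/2.
h(7/2) = 1/4, h'(7/2) = 7, so t_2 = (7/2) - (1/4)/7 = 97/28.
h(97/28) = 1/784, h'(97/28) = 97/14, so t_3 = (97/28) - (1/784)/(97/14) = 18817/5432.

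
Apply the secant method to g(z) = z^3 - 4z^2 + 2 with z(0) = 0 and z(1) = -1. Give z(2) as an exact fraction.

-2/5

g(0) = 2, g(-1) = -3. z(2) = (-1) - (-3)·((-1) - 0)/((-3) - 2) = -2/5.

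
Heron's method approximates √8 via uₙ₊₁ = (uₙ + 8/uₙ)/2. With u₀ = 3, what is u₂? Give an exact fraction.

577/204

u₁ = (3 + 8/3)/2 = 17/6.
u₂ = (17/6 + 8/(17/6))/2 = 577/204.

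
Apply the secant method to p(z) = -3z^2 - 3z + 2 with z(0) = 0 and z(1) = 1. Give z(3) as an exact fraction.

3/7

p(0) = 2, p(1) = -4. z(2) = 1 - (-4)·(1 - 0)/((-4) - 2) = 1/3.
p(1) = -4, p(1/3) = 2/3. z(3) = (1/3) - (2/3)·((1/3) - 1)/((2/3) - (-4)) = 3/7.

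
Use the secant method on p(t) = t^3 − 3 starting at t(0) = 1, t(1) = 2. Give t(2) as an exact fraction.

p(1) = −2, p(2) = 5. t(2) = 2 − 5·(2 − 1)/(5 − (−2)) = 9/7.

9/7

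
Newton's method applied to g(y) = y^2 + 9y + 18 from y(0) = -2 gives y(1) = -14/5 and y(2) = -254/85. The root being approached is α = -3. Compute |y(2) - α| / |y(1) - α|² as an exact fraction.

y(1) - α = -14/5 - (-3) = -14/5 + 3 = 1/5, so |y(1) - α| = 1/5.
y(2) - α = -254/85 - (-3) = -254/85 + 3 = 1/85, so |y(2) - α| = 1/85.
|y(1) - α|² = 1/25.
Ratio = (1/85) / (1/25) = 5/17.

5/17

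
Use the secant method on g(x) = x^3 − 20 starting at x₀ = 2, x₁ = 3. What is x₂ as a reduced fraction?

g(2) = −12, g(3) = 7. x₂ = 3 − 7·(3 − 2)/(7 − (−12)) = 50/19.

50/19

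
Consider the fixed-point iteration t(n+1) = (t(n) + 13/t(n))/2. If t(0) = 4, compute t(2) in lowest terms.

t(1) = (4 + 13/4)/2 = 29/8.
t(2) = (29/8 + 13/(29/8))/2 = 1673/464.

1673/464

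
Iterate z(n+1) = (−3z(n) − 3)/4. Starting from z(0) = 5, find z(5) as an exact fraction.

−879/512

z(1) = (−3·5 − 3)/4 = −9/2.
z(2) = (−3·(−9/2) − 3)/4 = 21/8.
z(3) = (−3·(21/8) − 3)/4 = −87/32.
z(4) = (−3·(−87/32) − 3)/4 = 165/128.
z(5) = (−3·(165/128) − 3)/4 = −879/512.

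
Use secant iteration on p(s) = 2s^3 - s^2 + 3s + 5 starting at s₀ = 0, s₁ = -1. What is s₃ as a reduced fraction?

-80/89

p(0) = 5, p(-1) = -1. s₂ = (-1) - (-1)·((-1) - 0)/((-1) - 5) = -5/6.
p(-1) = -1, p(-5/6) = 35/54. s₃ = (-5/6) - (35/54)·((-5/6) - (-1))/((35/54) - (-1)) = -80/89.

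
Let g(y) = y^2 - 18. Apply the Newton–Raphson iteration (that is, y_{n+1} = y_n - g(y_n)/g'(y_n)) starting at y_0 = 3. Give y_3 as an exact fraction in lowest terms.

577/136

g'(y) = 2y.
g(3) = -9, g'(3) = 6, so y_1 = 3 - (-9)/6 = 9/2.
g(9/2) = 9/4, g'(9/2) = 9, so y_2 = (9/2) - (9/4)/9 = 17/4.
g(17/4) = 1/16, g'(17/4) = 17/2, so y_3 = (17/4) - (1/16)/(17/2) = 577/136.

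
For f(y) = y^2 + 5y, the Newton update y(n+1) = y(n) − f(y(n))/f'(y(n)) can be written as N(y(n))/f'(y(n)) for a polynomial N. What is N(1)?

1

f'(y) = 2y + 5.
N(y) = y·f'(y) − f(y) = y·(2y + 5) − (y^2 + 5y) = y^2.
N(1) = 1.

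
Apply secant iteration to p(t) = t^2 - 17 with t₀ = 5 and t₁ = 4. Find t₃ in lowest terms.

p(5) = 8, p(4) = -1. t₂ = 4 - (-1)·(4 - 5)/((-1) - 8) = 37/9.
p(4) = -1, p(37/9) = -8/81. t₃ = (37/9) - (-8/81)·((37/9) - 4)/((-8/81) - (-1)) = 301/73.

301/73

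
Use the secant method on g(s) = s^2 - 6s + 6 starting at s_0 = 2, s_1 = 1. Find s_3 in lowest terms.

14/11

g(2) = -2, g(1) = 1. s_2 = 1 - 1·(1 - 2)/(1 - (-2)) = 4/3.
g(1) = 1, g(4/3) = -2/9. s_3 = (4/3) - (-2/9)·((4/3) - 1)/((-2/9) - 1) = 14/11.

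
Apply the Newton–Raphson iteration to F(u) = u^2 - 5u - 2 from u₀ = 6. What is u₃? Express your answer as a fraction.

F'(u) = 2u - 5.
F(6) = 4, F'(6) = 7, so u₁ = 6 - 4/7 = 38/7.
F(38/7) = 16/49, F'(38/7) = 41/7, so u₂ = (38/7) - (16/49)/(41/7) = 1542/287.
F(1542/287) = 256/82369, F'(1542/287) = 1649/287, so u₃ = (1542/287) - (256/82369)/(1649/287) = 2542502/473263.

2542502/473263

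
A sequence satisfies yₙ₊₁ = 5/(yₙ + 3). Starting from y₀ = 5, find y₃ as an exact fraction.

145/127

y₁ = 5/(5 + 3) = 5/8.
y₂ = 5/(5/8 + 3) = 40/29.
y₃ = 5/(40/29 + 3) = 145/127.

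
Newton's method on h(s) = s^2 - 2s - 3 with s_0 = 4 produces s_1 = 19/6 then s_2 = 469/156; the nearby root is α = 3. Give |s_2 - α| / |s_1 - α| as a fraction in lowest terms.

1/26

s_1 - α = 19/6 - 3 = 1/6, so |s_1 - α| = 1/6.
s_2 - α = 469/156 - 3 = 1/156, so |s_2 - α| = 1/156.
Ratio = (1/156) / (1/6) = 1/26.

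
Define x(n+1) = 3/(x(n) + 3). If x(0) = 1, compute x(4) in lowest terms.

x(1) = 3/(1 + 3) = 3/4.
x(2) = 3/(3/4 + 3) = 4/5.
x(3) = 3/(4/5 + 3) = 15/19.
x(4) = 3/(15/19 + 3) = 19/24.

19/24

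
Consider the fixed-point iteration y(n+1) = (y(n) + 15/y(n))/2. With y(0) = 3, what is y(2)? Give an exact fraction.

y(1) = (3 + 15/3)/2 = 4.
y(2) = (4 + 15/4)/2 = 31/8.

31/8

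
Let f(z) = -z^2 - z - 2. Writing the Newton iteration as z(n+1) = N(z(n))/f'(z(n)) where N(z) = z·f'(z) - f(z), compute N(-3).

f'(z) = -2z - 1.
N(z) = z·f'(z) - f(z) = z·(-2z - 1) - (-z^2 - z - 2) = -z^2 + 2.
N(-3) = -7.

-7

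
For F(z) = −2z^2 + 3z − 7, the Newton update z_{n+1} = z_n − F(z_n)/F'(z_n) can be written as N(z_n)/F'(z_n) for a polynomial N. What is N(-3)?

F'(z) = −4z + 3.
N(z) = z·F'(z) − F(z) = z·(−4z + 3) − (−2z^2 + 3z − 7) = −2z^2 + 7.
N(-3) = −11.

−11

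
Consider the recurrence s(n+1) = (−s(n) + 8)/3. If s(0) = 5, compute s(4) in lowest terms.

55/27

s(1) = (−5 + 8)/3 = 1.
s(2) = (−1 + 8)/3 = 7/3.
s(3) = (−(7/3) + 8)/3 = 17/9.
s(4) = (−(17/9) + 8)/3 = 55/27.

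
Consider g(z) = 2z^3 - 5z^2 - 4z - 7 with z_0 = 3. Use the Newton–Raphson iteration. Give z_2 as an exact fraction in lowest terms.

g'(z) = 6z^2 - 10z - 4.
g(3) = -10, g'(3) = 20, so z_1 = 3 - (-10)/20 = 7/2.
g(7/2) = 7/2, g'(7/2) = 69/2, so z_2 = (7/2) - (7/2)/(69/2) = 469/138.

469/138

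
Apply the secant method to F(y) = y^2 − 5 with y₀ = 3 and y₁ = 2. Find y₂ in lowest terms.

F(3) = 4, F(2) = −1. y₂ = 2 − (−1)·(2 − 3)/((−1) − 4) = 11/5.

11/5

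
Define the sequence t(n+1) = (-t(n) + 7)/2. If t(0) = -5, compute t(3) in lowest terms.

t(1) = (-(-5) + 7)/2 = 6.
t(2) = (-6 + 7)/2 = 1/2.
t(3) = (-(1/2) + 7)/2 = 13/4.

13/4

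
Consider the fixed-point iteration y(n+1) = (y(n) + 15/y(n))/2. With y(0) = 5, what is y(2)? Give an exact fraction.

31/8

y(1) = (5 + 15/5)/2 = 4.
y(2) = (4 + 15/4)/2 = 31/8.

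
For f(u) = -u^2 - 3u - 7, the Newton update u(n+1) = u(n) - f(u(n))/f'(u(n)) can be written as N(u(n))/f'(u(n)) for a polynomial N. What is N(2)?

3

f'(u) = -2u - 3.
N(u) = u·f'(u) - f(u) = u·(-2u - 3) - (-u^2 - 3u - 7) = -u^2 + 7.
N(2) = 3.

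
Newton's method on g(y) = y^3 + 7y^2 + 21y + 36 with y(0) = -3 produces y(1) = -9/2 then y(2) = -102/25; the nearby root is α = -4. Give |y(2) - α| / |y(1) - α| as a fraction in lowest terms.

y(1) - α = -9/2 - (-4) = -9/2 + 4 = -1/2, so |y(1) - α| = 1/2.
y(2) - α = -102/25 - (-4) = -102/25 + 4 = -2/25, so |y(2) - α| = 2/25.
Ratio = (2/25) / (1/2) = 4/25.

4/25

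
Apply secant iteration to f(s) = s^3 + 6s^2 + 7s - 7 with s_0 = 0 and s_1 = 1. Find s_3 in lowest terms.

43/71

f(0) = -7, f(1) = 7. s_2 = 1 - 7·(1 - 0)/(7 - (-7)) = 1/2.
f(1) = 7, f(1/2) = -15/8. s_3 = (1/2) - (-15/8)·((1/2) - 1)/((-15/8) - 7) = 43/71.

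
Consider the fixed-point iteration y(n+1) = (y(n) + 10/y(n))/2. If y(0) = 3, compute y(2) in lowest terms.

y(1) = (3 + 10/3)/2 = 19/6.
y(2) = (19/6 + 10/(19/6))/2 = 721/228.

721/228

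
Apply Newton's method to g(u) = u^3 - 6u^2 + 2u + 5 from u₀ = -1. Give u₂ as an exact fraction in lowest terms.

g'(u) = 3u^2 - 12u + 2.
g(-1) = -4, g'(-1) = 17, so u₁ = (-1) - (-4)/17 = -13/17.
g(-13/17) = -2384/4913, g'(-13/17) = 3737/289, so u₂ = (-13/17) - (-2384/4913)/(3737/289) = -46197/63529.

-46197/63529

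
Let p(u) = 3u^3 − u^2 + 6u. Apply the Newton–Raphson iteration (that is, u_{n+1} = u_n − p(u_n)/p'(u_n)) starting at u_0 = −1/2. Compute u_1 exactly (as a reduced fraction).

−4/37

p'(u) = 9u^2 − 2u + 6.
p(−1/2) = −29/8, p'(−1/2) = 37/4, so u_1 = (−1/2) − (−29/8)/(37/4) = −4/37.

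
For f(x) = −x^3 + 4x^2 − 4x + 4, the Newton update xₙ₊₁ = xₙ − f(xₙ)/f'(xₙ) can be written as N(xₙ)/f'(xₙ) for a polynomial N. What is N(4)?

f'(x) = −3x^2 + 8x − 4.
N(x) = x·f'(x) − f(x) = x·(−3x^2 + 8x − 4) − (−x^3 + 4x^2 − 4x + 4) = −2x^3 + 4x^2 − 4.
N(4) = −68.

−68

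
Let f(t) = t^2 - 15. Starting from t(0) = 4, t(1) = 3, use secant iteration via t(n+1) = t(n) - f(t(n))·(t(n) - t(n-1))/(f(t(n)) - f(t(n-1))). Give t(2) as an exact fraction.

f(4) = 1, f(3) = -6. t(2) = 3 - (-6)·(3 - 4)/((-6) - 1) = 27/7.

27/7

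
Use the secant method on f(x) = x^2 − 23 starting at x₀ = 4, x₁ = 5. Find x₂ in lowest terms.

43/9

f(4) = −7, f(5) = 2. x₂ = 5 − 2·(5 − 4)/(2 − (−7)) = 43/9.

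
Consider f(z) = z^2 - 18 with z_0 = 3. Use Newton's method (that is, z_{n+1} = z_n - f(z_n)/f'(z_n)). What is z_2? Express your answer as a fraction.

17/4

f'(z) = 2z.
f(3) = -9, f'(3) = 6, so z_1 = 3 - (-9)/6 = 9/2.
f(9/2) = 9/4, f'(9/2) = 9, so z_2 = (9/2) - (9/4)/9 = 17/4.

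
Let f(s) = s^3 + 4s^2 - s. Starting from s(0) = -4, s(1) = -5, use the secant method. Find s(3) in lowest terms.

f(-4) = 4, f(-5) = -20. s(2) = (-5) - (-20)·((-5) - (-4))/((-20) - 4) = -25/6.
f(-5) = -20, f(-25/6) = 275/216. s(3) = (-25/6) - (275/216)·((-25/6) - (-5))/((275/216) - (-20)) = -3875/919.

-3875/919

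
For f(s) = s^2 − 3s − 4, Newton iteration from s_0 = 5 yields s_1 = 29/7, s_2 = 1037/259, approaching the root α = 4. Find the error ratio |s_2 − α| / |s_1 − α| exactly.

s_1 − α = 29/7 − 4 = 1/7, so |s_1 − α| = 1/7.
s_2 − α = 1037/259 − 4 = 1/259, so |s_2 − α| = 1/259.
Ratio = (1/259) / (1/7) = 1/37.

1/37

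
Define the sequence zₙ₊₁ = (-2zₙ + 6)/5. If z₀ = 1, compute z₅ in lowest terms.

z₁ = (-2·1 + 6)/5 = 4/5.
z₂ = (-2·(4/5) + 6)/5 = 22/25.
z₃ = (-2·(22/25) + 6)/5 = 106/125.
z₄ = (-2·(106/125) + 6)/5 = 538/625.
z₅ = (-2·(538/625) + 6)/5 = 2674/3125.

2674/3125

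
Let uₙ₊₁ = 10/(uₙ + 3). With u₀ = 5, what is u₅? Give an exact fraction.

u₁ = 10/(5 + 3) = 5/4.
u₂ = 10/(5/4 + 3) = 40/17.
u₃ = 10/(40/17 + 3) = 170/91.
u₄ = 10/(170/91 + 3) = 910/443.
u₅ = 10/(910/443 + 3) = 4430/2239.

4430/2239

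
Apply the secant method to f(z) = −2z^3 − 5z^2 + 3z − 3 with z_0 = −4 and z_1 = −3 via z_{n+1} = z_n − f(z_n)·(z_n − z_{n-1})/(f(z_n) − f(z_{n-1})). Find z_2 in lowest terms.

f(−4) = 33, f(−3) = −3. z_2 = (−3) − (−3)·((−3) − (−4))/((−3) − 33) = −37/12.

−37/12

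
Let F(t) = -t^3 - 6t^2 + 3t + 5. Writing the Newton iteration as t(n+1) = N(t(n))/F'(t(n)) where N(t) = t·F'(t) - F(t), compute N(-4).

27

F'(t) = -3t^2 - 12t + 3.
N(t) = t·F'(t) - F(t) = t·(-3t^2 - 12t + 3) - (-t^3 - 6t^2 + 3t + 5) = -2t^3 - 6t^2 - 5.
N(-4) = 27.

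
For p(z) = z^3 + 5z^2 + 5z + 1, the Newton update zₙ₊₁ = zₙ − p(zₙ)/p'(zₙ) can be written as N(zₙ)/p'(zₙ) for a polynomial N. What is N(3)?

p'(z) = 3z^2 + 10z + 5.
N(z) = z·p'(z) − p(z) = z·(3z^2 + 10z + 5) − (z^3 + 5z^2 + 5z + 1) = 2z^3 + 5z^2 − 1.
N(3) = 98.

98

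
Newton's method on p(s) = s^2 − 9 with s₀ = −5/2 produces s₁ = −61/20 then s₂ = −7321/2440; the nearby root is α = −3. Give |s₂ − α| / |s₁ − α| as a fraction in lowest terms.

1/122

s₁ − α = −61/20 − (−3) = −61/20 + 3 = −1/20, so |s₁ − α| = 1/20.
s₂ − α = −7321/2440 − (−3) = −7321/2440 + 3 = −1/2440, so |s₂ − α| = 1/2440.
Ratio = (1/2440) / (1/20) = 1/122.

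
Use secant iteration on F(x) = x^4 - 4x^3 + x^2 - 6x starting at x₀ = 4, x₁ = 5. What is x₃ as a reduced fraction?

F(4) = -8, F(5) = 120. x₂ = 5 - 120·(5 - 4)/(120 - (-8)) = 65/16.
F(5) = 120, F(65/16) = -241215/65536. x₃ = (65/16) - (-241215/65536)·((65/16) - 5)/((-241215/65536) - 120) = 736775/180123.

736775/180123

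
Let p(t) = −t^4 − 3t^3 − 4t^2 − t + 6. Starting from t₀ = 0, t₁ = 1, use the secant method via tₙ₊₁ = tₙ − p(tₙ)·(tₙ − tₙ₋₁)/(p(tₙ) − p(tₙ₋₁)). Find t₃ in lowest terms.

362/443

p(0) = 6, p(1) = −3. t₂ = 1 − (−3)·(1 − 0)/((−3) − 6) = 2/3.
p(1) = −3, p(2/3) = 200/81. t₃ = (2/3) − (200/81)·((2/3) − 1)/((200/81) − (−3)) = 362/443.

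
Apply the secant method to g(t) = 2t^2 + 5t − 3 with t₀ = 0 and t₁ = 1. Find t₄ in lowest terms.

g(0) = −3, g(1) = 4. t₂ = 1 − 4·(1 − 0)/(4 − (−3)) = 3/7.
g(1) = 4, g(3/7) = −24/49. t₃ = (3/7) − (−24/49)·((3/7) − 1)/((−24/49) − 4) = 27/55.
g(3/7) = −24/49, g(27/55) = −192/3025. t₄ = (27/55) − (−192/3025)·((27/55) − (3/7))/((−192/3025) − (−24/49)) = 1317/2633.

1317/2633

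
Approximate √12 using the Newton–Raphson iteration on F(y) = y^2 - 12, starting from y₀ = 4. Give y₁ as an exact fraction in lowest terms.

7/2

F'(y) = 2y.
F(4) = 4, F'(4) = 8, so y₁ = 4 - 4/8 = 7/2.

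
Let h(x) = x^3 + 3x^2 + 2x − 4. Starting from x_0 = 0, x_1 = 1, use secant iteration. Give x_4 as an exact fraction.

h(0) = −4, h(1) = 2. x_2 = 1 − 2·(1 − 0)/(2 − (−4)) = 2/3.
h(1) = 2, h(2/3) = −28/27. x_3 = (2/3) − (−28/27)·((2/3) − 1)/((−28/27) − 2) = 32/41.
h(2/3) = −28/27, h(32/41) = −9380/68921. x_4 = (32/41) − (−9380/68921)·((32/41) − (2/3))/((−9380/68921) − (−28/27)) = 23881/29938.

23881/29938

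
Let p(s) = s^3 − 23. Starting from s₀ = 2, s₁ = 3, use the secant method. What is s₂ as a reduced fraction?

53/19

p(2) = −15, p(3) = 4. s₂ = 3 − 4·(3 − 2)/(4 − (−15)) = 53/19.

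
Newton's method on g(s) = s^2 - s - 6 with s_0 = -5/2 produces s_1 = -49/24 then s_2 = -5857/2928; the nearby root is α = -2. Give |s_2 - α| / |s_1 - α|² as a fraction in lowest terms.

s_1 - α = -49/24 - (-2) = -49/24 + 2 = -1/24, so |s_1 - α| = 1/24.
s_2 - α = -5857/2928 - (-2) = -5857/2928 + 2 = -1/2928, so |s_2 - α| = 1/2928.
|s_1 - α|² = 1/576.
Ratio = (1/2928) / (1/576) = 12/61.

12/61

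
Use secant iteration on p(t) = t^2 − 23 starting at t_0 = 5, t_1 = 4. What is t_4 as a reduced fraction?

16325/3404

p(5) = 2, p(4) = −7. t_2 = 4 − (−7)·(4 − 5)/((−7) − 2) = 43/9.
p(4) = −7, p(43/9) = −14/81. t_3 = (43/9) − (−14/81)·((43/9) − 4)/((−14/81) − (−7)) = 379/79.
p(43/9) = −14/81, p(379/79) = 98/6241. t_4 = (379/79) − (98/6241)·((379/79) − (43/9))/((98/6241) − (−14/81)) = 16325/3404.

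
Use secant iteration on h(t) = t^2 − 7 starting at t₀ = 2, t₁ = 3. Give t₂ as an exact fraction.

13/5

h(2) = −3, h(3) = 2. t₂ = 3 − 2·(3 − 2)/(2 − (−3)) = 13/5.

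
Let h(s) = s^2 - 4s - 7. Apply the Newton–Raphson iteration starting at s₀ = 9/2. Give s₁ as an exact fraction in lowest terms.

h'(s) = 2s - 4.
h(9/2) = -19/4, h'(9/2) = 5, so s₁ = (9/2) - (-19/4)/5 = 109/20.

109/20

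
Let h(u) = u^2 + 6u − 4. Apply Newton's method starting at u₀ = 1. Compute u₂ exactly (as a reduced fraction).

h'(u) = 2u + 6.
h(1) = 3, h'(1) = 8, so u₁ = 1 − 3/8 = 5/8.
h(5/8) = 9/64, h'(5/8) = 29/4, so u₂ = (5/8) − (9/64)/(29/4) = 281/464.

281/464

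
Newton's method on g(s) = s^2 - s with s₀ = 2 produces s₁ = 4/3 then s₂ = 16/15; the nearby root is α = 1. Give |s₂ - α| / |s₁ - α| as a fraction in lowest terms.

s₁ - α = 4/3 - 1 = 1/3, so |s₁ - α| = 1/3.
s₂ - α = 16/15 - 1 = 1/15, so |s₂ - α| = 1/15.
Ratio = (1/15) / (1/3) = 1/5.

1/5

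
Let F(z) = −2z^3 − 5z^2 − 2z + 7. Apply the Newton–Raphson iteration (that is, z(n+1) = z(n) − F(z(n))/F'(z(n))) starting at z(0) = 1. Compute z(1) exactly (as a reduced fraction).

8/9

F'(z) = −6z^2 − 10z − 2.
F(1) = −2, F'(1) = −18, so z(1) = 1 − (−2)/(−18) = 8/9.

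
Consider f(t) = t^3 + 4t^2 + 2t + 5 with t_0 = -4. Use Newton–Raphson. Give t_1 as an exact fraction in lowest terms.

f'(t) = 3t^2 + 8t + 2.
f(-4) = -3, f'(-4) = 18, so t_1 = (-4) - (-3)/18 = -23/6.

-23/6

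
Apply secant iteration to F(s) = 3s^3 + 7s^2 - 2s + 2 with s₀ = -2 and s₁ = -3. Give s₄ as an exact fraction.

F(-2) = 10, F(-3) = -10. s₂ = (-3) - (-10)·((-3) - (-2))/((-10) - 10) = -5/2.
F(-3) = -10, F(-5/2) = 31/8. s₃ = (-5/2) - (31/8)·((-5/2) - (-3))/((31/8) - (-10)) = -293/111.
F(-5/2) = 31/8, F(-293/111) = 399590/455877. s₄ = (-293/111) - (399590/455877)·((-293/111) - (-5/2))/((399590/455877) - (31/8)) = -945551/352757.

-945551/352757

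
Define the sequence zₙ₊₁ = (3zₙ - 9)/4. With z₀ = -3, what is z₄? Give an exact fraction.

-909/128

z₁ = (3·(-3) - 9)/4 = -9/2.
z₂ = (3·(-9/2) - 9)/4 = -45/8.
z₃ = (3·(-45/8) - 9)/4 = -207/32.
z₄ = (3·(-207/32) - 9)/4 = -909/128.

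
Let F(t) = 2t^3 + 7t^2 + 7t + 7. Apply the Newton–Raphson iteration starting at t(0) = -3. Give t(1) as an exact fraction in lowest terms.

F'(t) = 6t^2 + 14t + 7.
F(-3) = -5, F'(-3) = 19, so t(1) = (-3) - (-5)/19 = -52/19.

-52/19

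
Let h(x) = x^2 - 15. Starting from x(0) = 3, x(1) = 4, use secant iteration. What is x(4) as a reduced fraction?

h(3) = -6, h(4) = 1. x(2) = 4 - 1·(4 - 3)/(1 - (-6)) = 27/7.
h(4) = 1, h(27/7) = -6/49. x(3) = (27/7) - (-6/49)·((27/7) - 4)/((-6/49) - 1) = 213/55.
h(27/7) = -6/49, h(213/55) = -6/3025. x(4) = (213/55) - (-6/3025)·((213/55) - (27/7))/((-6/3025) - (-6/49)) = 1921/496.

1921/496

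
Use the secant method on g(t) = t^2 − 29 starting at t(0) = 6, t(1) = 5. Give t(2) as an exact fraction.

g(6) = 7, g(5) = −4. t(2) = 5 − (−4)·(5 − 6)/((−4) − 7) = 59/11.

59/11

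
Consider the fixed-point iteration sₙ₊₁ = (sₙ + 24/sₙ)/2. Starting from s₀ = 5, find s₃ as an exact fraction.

s₁ = (5 + 24/5)/2 = 49/10.
s₂ = (49/10 + 24/(49/10))/2 = 4801/980.
s₃ = (4801/980 + 24/(4801/980))/2 = 46099201/9409960.

46099201/9409960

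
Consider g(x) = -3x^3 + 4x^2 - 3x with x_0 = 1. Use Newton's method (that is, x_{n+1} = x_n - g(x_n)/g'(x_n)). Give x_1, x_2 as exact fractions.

g'(x) = -9x^2 + 8x - 3.
g(1) = -2, g'(1) = -4, so x_1 = 1 - (-2)/(-4) = 1/2.
g(1/2) = -7/8, g'(1/2) = -5/4, so x_2 = (1/2) - (-7/8)/(-5/4) = -1/5.

x_1 = 1/2, x_2 = -1/5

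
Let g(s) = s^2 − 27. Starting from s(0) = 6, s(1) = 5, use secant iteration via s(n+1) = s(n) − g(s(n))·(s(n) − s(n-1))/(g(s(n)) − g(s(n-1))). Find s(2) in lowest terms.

57/11

g(6) = 9, g(5) = −2. s(2) = 5 − (−2)·(5 − 6)/((−2) − 9) = 57/11.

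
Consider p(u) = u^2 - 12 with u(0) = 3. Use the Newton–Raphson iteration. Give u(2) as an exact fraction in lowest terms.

97/28

p'(u) = 2u.
p(3) = -3, p'(3) = 6, so u(1) = 3 - (-3)/6 = 7/2.
p(7/2) = 1/4, p'(7/2) = 7, so u(2) = (7/2) - (1/4)/7 = 97/28.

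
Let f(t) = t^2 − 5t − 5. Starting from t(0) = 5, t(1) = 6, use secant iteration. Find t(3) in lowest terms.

240/41

f(5) = −5, f(6) = 1. t(2) = 6 − 1·(6 − 5)/(1 − (−5)) = 35/6.
f(6) = 1, f(35/6) = −5/36. t(3) = (35/6) − (−5/36)·((35/6) − 6)/((−5/36) − 1) = 240/41.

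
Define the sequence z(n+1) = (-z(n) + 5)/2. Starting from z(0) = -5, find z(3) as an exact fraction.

5/2

z(1) = (-(-5) + 5)/2 = 5.
z(2) = (-5 + 5)/2 = 0.
z(3) = (-0 + 5)/2 = 5/2.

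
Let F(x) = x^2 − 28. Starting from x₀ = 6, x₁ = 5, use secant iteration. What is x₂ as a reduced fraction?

58/11

F(6) = 8, F(5) = −3. x₂ = 5 − (−3)·(5 − 6)/((−3) − 8) = 58/11.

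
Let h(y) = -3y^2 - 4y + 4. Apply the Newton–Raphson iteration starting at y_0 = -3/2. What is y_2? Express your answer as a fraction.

h'(y) = -6y - 4.
h(-3/2) = 13/4, h'(-3/2) = 5, so y_1 = (-3/2) - (13/4)/5 = -43/20.
h(-43/20) = -507/400, h'(-43/20) = 89/10, so y_2 = (-43/20) - (-507/400)/(89/10) = -7147/3560.

-7147/3560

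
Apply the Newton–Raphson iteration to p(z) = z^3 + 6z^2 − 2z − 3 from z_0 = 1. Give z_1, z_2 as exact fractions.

z_1 = 11/13, z_2 = 18691/22633

p'(z) = 3z^2 + 12z − 2.
p(1) = 2, p'(1) = 13, so z_1 = 1 − 2/13 = 11/13.
p(11/13) = 460/2197, p'(11/13) = 1741/169, so z_2 = (11/13) − (460/2197)/(1741/169) = 18691/22633.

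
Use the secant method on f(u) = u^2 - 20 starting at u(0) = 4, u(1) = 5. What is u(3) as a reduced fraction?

f(4) = -4, f(5) = 5. u(2) = 5 - 5·(5 - 4)/(5 - (-4)) = 40/9.
f(5) = 5, f(40/9) = -20/81. u(3) = (40/9) - (-20/81)·((40/9) - 5)/((-20/81) - 5) = 76/17.

76/17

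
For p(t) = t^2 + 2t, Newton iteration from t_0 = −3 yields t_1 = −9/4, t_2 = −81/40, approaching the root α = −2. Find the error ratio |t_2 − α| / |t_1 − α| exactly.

1/10

t_1 − α = −9/4 − (−2) = −9/4 + 2 = −1/4, so |t_1 − α| = 1/4.
t_2 − α = −81/40 − (−2) = −81/40 + 2 = −1/40, so |t_2 − α| = 1/40.
Ratio = (1/40) / (1/4) = 1/10.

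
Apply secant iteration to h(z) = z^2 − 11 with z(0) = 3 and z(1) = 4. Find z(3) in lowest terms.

169/51

h(3) = −2, h(4) = 5. z(2) = 4 − 5·(4 − 3)/(5 − (−2)) = 23/7.
h(4) = 5, h(23/7) = −10/49. z(3) = (23/7) − (−10/49)·((23/7) − 4)/((−10/49) − 5) = 169/51.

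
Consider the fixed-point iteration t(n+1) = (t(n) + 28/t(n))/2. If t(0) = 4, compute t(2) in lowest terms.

233/44

t(1) = (4 + 28/4)/2 = 11/2.
t(2) = (11/2 + 28/(11/2))/2 = 233/44.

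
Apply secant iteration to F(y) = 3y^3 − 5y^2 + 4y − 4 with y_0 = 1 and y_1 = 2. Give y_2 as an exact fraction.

F(1) = −2, F(2) = 8. y_2 = 2 − 8·(2 − 1)/(8 − (−2)) = 6/5.

6/5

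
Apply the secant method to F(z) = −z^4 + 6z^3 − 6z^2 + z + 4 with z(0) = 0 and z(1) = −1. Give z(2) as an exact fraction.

−2/7

F(0) = 4, F(−1) = −10. z(2) = (−1) − (−10)·((−1) − 0)/((−10) − 4) = −2/7.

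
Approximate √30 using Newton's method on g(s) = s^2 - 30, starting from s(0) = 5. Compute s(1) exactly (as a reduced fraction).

g'(s) = 2s.
g(5) = -5, g'(5) = 10, so s(1) = 5 - (-5)/10 = 11/2.

11/2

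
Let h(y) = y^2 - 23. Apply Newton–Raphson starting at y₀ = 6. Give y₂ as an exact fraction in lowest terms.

h'(y) = 2y.
h(6) = 13, h'(6) = 12, so y₁ = 6 - 13/12 = 59/12.
h(59/12) = 169/144, h'(59/12) = 59/6, so y₂ = (59/12) - (169/144)/(59/6) = 6793/1416.

6793/1416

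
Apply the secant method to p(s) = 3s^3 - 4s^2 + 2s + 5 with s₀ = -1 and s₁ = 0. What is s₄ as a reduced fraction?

p(-1) = -4, p(0) = 5. s₂ = 0 - 5·(0 - (-1))/(5 - (-4)) = -5/9.
p(0) = 5, p(-5/9) = 520/243. s₃ = (-5/9) - (520/243)·((-5/9) - 0)/((520/243) - 5) = -135/139.
p(-5/9) = 520/243, p(-135/139) = -9302800/2685619. s₄ = (-135/139) - (-9302800/2685619)·((-135/139) - (-5/9))/((-9302800/2685619) - (520/243)) = -5023485/7032889.

-5023485/7032889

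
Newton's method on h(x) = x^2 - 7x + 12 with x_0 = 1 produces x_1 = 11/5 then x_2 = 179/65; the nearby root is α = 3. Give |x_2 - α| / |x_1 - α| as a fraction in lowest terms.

4/13

x_1 - α = 11/5 - 3 = -4/5, so |x_1 - α| = 4/5.
x_2 - α = 179/65 - 3 = -16/65, so |x_2 - α| = 16/65.
Ratio = (16/65) / (4/5) = 4/13.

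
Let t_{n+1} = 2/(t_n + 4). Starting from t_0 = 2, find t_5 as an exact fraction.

t_1 = 2/(2 + 4) = 1/3.
t_2 = 2/(1/3 + 4) = 6/13.
t_3 = 2/(6/13 + 4) = 13/29.
t_4 = 2/(13/29 + 4) = 58/129.
t_5 = 2/(58/129 + 4) = 129/287.

129/287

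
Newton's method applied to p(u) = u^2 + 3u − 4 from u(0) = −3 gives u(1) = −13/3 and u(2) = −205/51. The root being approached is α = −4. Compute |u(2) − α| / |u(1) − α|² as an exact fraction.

3/17

u(1) − α = −13/3 − (−4) = −13/3 + 4 = −1/3, so |u(1) − α| = 1/3.
u(2) − α = −205/51 − (−4) = −205/51 + 4 = −1/51, so |u(2) − α| = 1/51.
|u(1) − α|² = 1/9.
Ratio = (1/51) / (1/9) = 3/17.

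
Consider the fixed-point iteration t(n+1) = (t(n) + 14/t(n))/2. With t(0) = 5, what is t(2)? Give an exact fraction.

2921/780

t(1) = (5 + 14/5)/2 = 39/10.
t(2) = (39/10 + 14/(39/10))/2 = 2921/780.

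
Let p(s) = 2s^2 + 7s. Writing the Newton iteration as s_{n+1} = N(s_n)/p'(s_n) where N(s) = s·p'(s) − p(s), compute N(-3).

p'(s) = 4s + 7.
N(s) = s·p'(s) − p(s) = s·(4s + 7) − (2s^2 + 7s) = 2s^2.
N(-3) = 18.

18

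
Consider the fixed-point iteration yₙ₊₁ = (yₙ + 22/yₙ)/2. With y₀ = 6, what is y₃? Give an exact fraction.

5330977/1136568

y₁ = (6 + 22/6)/2 = 29/6.
y₂ = (29/6 + 22/(29/6))/2 = 1633/348.
y₃ = (1633/348 + 22/(1633/348))/2 = 5330977/1136568.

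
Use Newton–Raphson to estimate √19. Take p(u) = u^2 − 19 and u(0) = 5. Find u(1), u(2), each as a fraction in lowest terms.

p'(u) = 2u.
p(5) = 6, p'(5) = 10, so u(1) = 5 − 6/10 = 22/5.
p(22/5) = 9/25, p'(22/5) = 44/5, so u(2) = (22/5) − (9/25)/(44/5) = 959/220.

u(1) = 22/5, u(2) = 959/220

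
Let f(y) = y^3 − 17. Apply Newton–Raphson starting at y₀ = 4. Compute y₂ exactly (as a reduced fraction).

3988657/1513800

f'(y) = 3y^2.
f(4) = 47, f'(4) = 48, so y₁ = 4 − 47/48 = 145/48.
f(145/48) = 1168561/110592, f'(145/48) = 21025/768, so y₂ = (145/48) − (1168561/110592)/(21025/768) = 3988657/1513800.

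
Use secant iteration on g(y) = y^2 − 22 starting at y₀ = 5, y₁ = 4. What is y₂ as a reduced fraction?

14/3

g(5) = 3, g(4) = −6. y₂ = 4 − (−6)·(4 − 5)/((−6) − 3) = 14/3.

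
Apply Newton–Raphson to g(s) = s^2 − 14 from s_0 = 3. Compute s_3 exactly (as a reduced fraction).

2133553/570216

g'(s) = 2s.
g(3) = −5, g'(3) = 6, so s_1 = 3 − (−5)/6 = 23/6.
g(23/6) = 25/36, g'(23/6) = 23/3, so s_2 = (23/6) − (25/36)/(23/3) = 1033/276.
g(1033/276) = 625/76176, g'(1033/276) = 1033/138, so s_3 = (1033/276) − (625/76176)/(1033/138) = 2133553/570216.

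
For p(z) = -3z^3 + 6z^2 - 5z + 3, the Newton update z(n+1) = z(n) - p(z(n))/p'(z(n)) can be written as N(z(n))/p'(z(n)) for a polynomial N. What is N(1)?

p'(z) = -9z^2 + 12z - 5.
N(z) = z·p'(z) - p(z) = z·(-9z^2 + 12z - 5) - (-3z^3 + 6z^2 - 5z + 3) = -6z^3 + 6z^2 - 3.
N(1) = -3.

-3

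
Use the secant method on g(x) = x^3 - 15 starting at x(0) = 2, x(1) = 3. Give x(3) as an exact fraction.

6395/2613

g(2) = -7, g(3) = 12. x(2) = 3 - 12·(3 - 2)/(12 - (-7)) = 45/19.
g(3) = 12, g(45/19) = -11760/6859. x(3) = (45/19) - (-11760/6859)·((45/19) - 3)/((-11760/6859) - 12) = 6395/2613.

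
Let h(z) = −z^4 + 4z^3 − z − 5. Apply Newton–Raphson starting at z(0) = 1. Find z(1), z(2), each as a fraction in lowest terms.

h'(z) = −4z^3 + 12z^2 − 1.
h(1) = −3, h'(1) = 7, so z(1) = 1 − (−3)/7 = 10/7.
h(10/7) = 2565/2401, h'(10/7) = 4057/343, so z(2) = (10/7) − (2565/2401)/(4057/343) = 38005/28399.

z(1) = 10/7, z(2) = 38005/28399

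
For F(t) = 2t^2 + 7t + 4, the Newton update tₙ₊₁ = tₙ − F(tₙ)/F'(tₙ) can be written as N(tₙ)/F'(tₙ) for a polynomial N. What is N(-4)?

28

F'(t) = 4t + 7.
N(t) = t·F'(t) − F(t) = t·(4t + 7) − (2t^2 + 7t + 4) = 2t^2 − 4.
N(-4) = 28.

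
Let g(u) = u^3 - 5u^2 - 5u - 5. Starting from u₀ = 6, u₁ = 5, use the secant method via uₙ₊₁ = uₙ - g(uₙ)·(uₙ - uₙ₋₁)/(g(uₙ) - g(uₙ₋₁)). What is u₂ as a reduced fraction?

g(6) = 1, g(5) = -30. u₂ = 5 - (-30)·(5 - 6)/((-30) - 1) = 185/31.

185/31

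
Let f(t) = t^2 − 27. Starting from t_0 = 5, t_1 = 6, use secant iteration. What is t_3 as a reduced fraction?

f(5) = −2, f(6) = 9. t_2 = 6 − 9·(6 − 5)/(9 − (−2)) = 57/11.
f(6) = 9, f(57/11) = −18/121. t_3 = (57/11) − (−18/121)·((57/11) − 6)/((−18/121) − 9) = 213/41.

213/41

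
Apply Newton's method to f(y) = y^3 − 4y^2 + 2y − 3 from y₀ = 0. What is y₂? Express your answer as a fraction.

−3/13

f'(y) = 3y^2 − 8y + 2.
f(0) = −3, f'(0) = 2, so y₁ = 0 − (−3)/2 = 3/2.
f(3/2) = −45/8, f'(3/2) = −13/4, so y₂ = (3/2) − (−45/8)/(−13/4) = −3/13.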